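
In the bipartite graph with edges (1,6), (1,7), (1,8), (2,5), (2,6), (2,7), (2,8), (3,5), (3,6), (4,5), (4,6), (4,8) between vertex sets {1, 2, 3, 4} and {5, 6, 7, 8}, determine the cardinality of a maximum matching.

Step 1: List the neighbors of each left vertex:
  1: 6, 7, 8
  2: 5, 6, 7, 8
  3: 5, 6
  4: 5, 6, 8

Step 2: Greedily match left vertices, then look for augmenting paths:
  Match 1 -- 6
  Match 2 -- 7
  Match 3 -- 5
  Match 4 -- 8
  No augmenting path remains.

Step 3: Verify this is maximum:
  Matching size 4 = min(|L|, |R|) = min(4, 4), which is an upper bound, so this matching is maximum.

Maximum matching: {(1,6), (2,7), (3,5), (4,8)}
Size: 4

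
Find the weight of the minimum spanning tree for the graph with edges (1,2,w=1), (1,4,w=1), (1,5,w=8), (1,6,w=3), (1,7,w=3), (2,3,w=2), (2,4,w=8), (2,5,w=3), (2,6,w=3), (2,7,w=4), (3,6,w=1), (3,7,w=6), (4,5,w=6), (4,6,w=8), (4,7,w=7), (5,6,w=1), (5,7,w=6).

Apply Kruskal's algorithm (sort edges by weight, add if no cycle):

Sorted edges by weight:
  (1,2) w=1
  (1,4) w=1
  (3,6) w=1
  (5,6) w=1
  (2,3) w=2
  (1,7) w=3
  (1,6) w=3
  (2,6) w=3
  (2,5) w=3
  (2,7) w=4
  (3,7) w=6
  (4,5) w=6
  (5,7) w=6
  (4,7) w=7
  (1,5) w=8
  (2,4) w=8
  (4,6) w=8

Add edge (1,2) w=1 -- no cycle. Running total: 1
Add edge (1,4) w=1 -- no cycle. Running total: 2
Add edge (3,6) w=1 -- no cycle. Running total: 3
Add edge (5,6) w=1 -- no cycle. Running total: 4
Add edge (2,3) w=2 -- no cycle. Running total: 6
Add edge (1,7) w=3 -- no cycle. Running total: 9

MST edges: (1,2,w=1), (1,4,w=1), (3,6,w=1), (5,6,w=1), (2,3,w=2), (1,7,w=3)
Total MST weight: 1 + 1 + 1 + 1 + 2 + 3 = 9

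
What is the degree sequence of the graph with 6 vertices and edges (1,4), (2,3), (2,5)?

Step 1: Count edges incident to each vertex:
  deg(1) = 1 (neighbors: 4)
  deg(2) = 2 (neighbors: 3, 5)
  deg(3) = 1 (neighbors: 2)
  deg(4) = 1 (neighbors: 1)
  deg(5) = 1 (neighbors: 2)
  deg(6) = 0 (neighbors: none)

Step 2: Sort degrees in non-increasing order:
  Degrees: [1, 2, 1, 1, 1, 0] -> sorted: [2, 1, 1, 1, 1, 0]

Degree sequence: [2, 1, 1, 1, 1, 0]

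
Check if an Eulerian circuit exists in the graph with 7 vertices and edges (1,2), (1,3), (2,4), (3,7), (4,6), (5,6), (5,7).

Step 1: Find the degree of each vertex:
  deg(1) = 2
  deg(2) = 2
  deg(3) = 2
  deg(4) = 2
  deg(5) = 2
  deg(6) = 2
  deg(7) = 2

Step 2: Count vertices with odd degree:
  All vertices have even degree (0 odd-degree vertices)

Step 3: Apply Euler's theorem:
  - Eulerian circuit exists iff graph is connected and all vertices have even degree
  - Eulerian path exists iff graph is connected and has 0 or 2 odd-degree vertices

Graph is connected with 0 odd-degree vertices.
Both Eulerian circuit and Eulerian path exist.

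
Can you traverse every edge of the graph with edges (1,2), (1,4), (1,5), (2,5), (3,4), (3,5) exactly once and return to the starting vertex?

Step 1: Find the degree of each vertex:
  deg(1) = 3
  deg(2) = 2
  deg(3) = 2
  deg(4) = 2
  deg(5) = 3

Step 2: Count vertices with odd degree:
  Odd-degree vertices: 1, 5 (2 total)

Step 3: Apply Euler's theorem:
  - Eulerian circuit exists iff graph is connected and all vertices have even degree
  - Eulerian path exists iff graph is connected and has 0 or 2 odd-degree vertices

Graph is connected with exactly 2 odd-degree vertices (1, 5).
Eulerian path exists (starting and ending at the odd-degree vertices), but no Eulerian circuit.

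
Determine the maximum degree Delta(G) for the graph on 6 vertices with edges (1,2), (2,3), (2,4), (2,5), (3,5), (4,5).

Step 1: Count edges incident to each vertex:
  deg(1) = 1 (neighbors: 2)
  deg(2) = 4 (neighbors: 1, 3, 4, 5)
  deg(3) = 2 (neighbors: 2, 5)
  deg(4) = 2 (neighbors: 2, 5)
  deg(5) = 3 (neighbors: 2, 3, 4)
  deg(6) = 0 (neighbors: none)

Step 2: Find maximum:
  max(1, 4, 2, 2, 3, 0) = 4 (vertex 2)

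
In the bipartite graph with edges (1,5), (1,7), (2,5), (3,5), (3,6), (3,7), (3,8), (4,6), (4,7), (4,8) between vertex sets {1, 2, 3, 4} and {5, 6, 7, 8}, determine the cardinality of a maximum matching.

Step 1: List the neighbors of each left vertex:
  1: 5, 7
  2: 5
  3: 5, 6, 7, 8
  4: 6, 7, 8

Step 2: Greedily match left vertices, then look for augmenting paths:
  Match 1 -- 7
  Match 2 -- 5
  Match 3 -- 6
  Match 4 -- 8
  No augmenting path remains.

Step 3: Verify this is maximum:
  Matching size 4 = min(|L|, |R|) = min(4, 4), which is an upper bound, so this matching is maximum.

Maximum matching: {(1,7), (2,5), (3,6), (4,8)}
Size: 4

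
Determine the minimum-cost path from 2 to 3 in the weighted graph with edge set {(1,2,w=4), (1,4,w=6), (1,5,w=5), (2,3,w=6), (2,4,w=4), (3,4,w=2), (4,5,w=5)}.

Step 1: Build adjacency list with weights:
  1: 2(w=4), 4(w=6), 5(w=5)
  2: 1(w=4), 3(w=6), 4(w=4)
  3: 2(w=6), 4(w=2)
  4: 1(w=6), 2(w=4), 3(w=2), 5(w=5)
  5: 1(w=5), 4(w=5)

Step 2: Apply Dijkstra's algorithm from vertex 2:
  Visit vertex 2 (distance=0)
    Update dist[1] = 4
    Update dist[3] = 6
    Update dist[4] = 4
  Visit vertex 1 (distance=4)
    Update dist[5] = 9
  Visit vertex 4 (distance=4)
  Visit vertex 3 (distance=6)

Step 3: Shortest path: 2 -> 3
Total weight: 6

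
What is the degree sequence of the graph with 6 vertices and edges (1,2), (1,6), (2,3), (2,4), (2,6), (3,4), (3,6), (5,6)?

Step 1: Count edges incident to each vertex:
  deg(1) = 2 (neighbors: 2, 6)
  deg(2) = 4 (neighbors: 1, 3, 4, 6)
  deg(3) = 3 (neighbors: 2, 4, 6)
  deg(4) = 2 (neighbors: 2, 3)
  deg(5) = 1 (neighbors: 6)
  deg(6) = 4 (neighbors: 1, 2, 3, 5)

Step 2: Sort degrees in non-increasing order:
  Degrees: [2, 4, 3, 2, 1, 4] -> sorted: [4, 4, 3, 2, 2, 1]

Degree sequence: [4, 4, 3, 2, 2, 1]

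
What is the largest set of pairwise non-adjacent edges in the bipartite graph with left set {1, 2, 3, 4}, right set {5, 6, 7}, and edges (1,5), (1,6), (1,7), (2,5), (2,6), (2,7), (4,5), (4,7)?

Step 1: List the neighbors of each left vertex:
  1: 5, 6, 7
  2: 5, 6, 7
  3: (none)
  4: 5, 7

Step 2: Greedily match left vertices, then look for augmenting paths:
  Match 1 -- 5
  Match 2 -- 6
  Match 4 -- 7
  No augmenting path remains.

Step 3: Verify this is maximum:
  Matching size 3 = min(|L|, |R|) = min(4, 3), which is an upper bound, so this matching is maximum.

Maximum matching: {(1,5), (2,6), (4,7)}
Size: 3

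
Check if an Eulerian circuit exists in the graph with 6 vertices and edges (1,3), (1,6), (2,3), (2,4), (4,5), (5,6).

Step 1: Find the degree of each vertex:
  deg(1) = 2
  deg(2) = 2
  deg(3) = 2
  deg(4) = 2
  deg(5) = 2
  deg(6) = 2

Step 2: Count vertices with odd degree:
  All vertices have even degree (0 odd-degree vertices)

Step 3: Apply Euler's theorem:
  - Eulerian circuit exists iff graph is connected and all vertices have even degree
  - Eulerian path exists iff graph is connected and has 0 or 2 odd-degree vertices

Graph is connected with 0 odd-degree vertices.
Both Eulerian circuit and Eulerian path exist.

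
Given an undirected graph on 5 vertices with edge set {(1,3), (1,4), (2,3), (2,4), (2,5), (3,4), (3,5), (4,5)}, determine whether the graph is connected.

Step 1: Build adjacency list from edges:
  1: 3, 4
  2: 3, 4, 5
  3: 1, 2, 4, 5
  4: 1, 2, 3, 5
  5: 2, 3, 4

Step 2: Run BFS/DFS from vertex 1:
  Visited: {1, 3, 4, 2, 5}
  Reached 5 of 5 vertices

Step 3: All 5 vertices reached from vertex 1, so the graph is connected.
Answer: Yes, the graph is connected.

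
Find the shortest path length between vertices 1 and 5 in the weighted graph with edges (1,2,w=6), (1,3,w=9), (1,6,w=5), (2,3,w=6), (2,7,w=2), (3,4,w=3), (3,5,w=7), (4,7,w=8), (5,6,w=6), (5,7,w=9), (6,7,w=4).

Step 1: Build adjacency list with weights:
  1: 2(w=6), 3(w=9), 6(w=5)
  2: 1(w=6), 3(w=6), 7(w=2)
  3: 1(w=9), 2(w=6), 4(w=3), 5(w=7)
  4: 3(w=3), 7(w=8)
  5: 3(w=7), 6(w=6), 7(w=9)
  6: 1(w=5), 5(w=6), 7(w=4)
  7: 2(w=2), 4(w=8), 5(w=9), 6(w=4)

Step 2: Apply Dijkstra's algorithm from vertex 1:
  Visit vertex 1 (distance=0)
    Update dist[2] = 6
    Update dist[3] = 9
    Update dist[6] = 5
  Visit vertex 6 (distance=5)
    Update dist[5] = 11
    Update dist[7] = 9
  Visit vertex 2 (distance=6)
    Update dist[7] = 8
  Visit vertex 7 (distance=8)
    Update dist[4] = 16
  Visit vertex 3 (distance=9)
    Update dist[4] = 12
  Visit vertex 5 (distance=11)

Step 3: Shortest path: 1 -> 6 -> 5
Total weight: 5 + 6 = 11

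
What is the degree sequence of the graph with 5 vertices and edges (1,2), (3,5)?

Step 1: Count edges incident to each vertex:
  deg(1) = 1 (neighbors: 2)
  deg(2) = 1 (neighbors: 1)
  deg(3) = 1 (neighbors: 5)
  deg(4) = 0 (neighbors: none)
  deg(5) = 1 (neighbors: 3)

Step 2: Sort degrees in non-increasing order:
  Degrees: [1, 1, 1, 0, 1] -> sorted: [1, 1, 1, 1, 0]

Degree sequence: [1, 1, 1, 1, 0]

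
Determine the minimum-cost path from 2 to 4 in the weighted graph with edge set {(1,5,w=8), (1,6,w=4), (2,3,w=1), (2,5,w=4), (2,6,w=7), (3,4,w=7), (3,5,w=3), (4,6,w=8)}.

Step 1: Build adjacency list with weights:
  1: 5(w=8), 6(w=4)
  2: 3(w=1), 5(w=4), 6(w=7)
  3: 2(w=1), 4(w=7), 5(w=3)
  4: 3(w=7), 6(w=8)
  5: 1(w=8), 2(w=4), 3(w=3)
  6: 1(w=4), 2(w=7), 4(w=8)

Step 2: Apply Dijkstra's algorithm from vertex 2:
  Visit vertex 2 (distance=0)
    Update dist[3] = 1
    Update dist[5] = 4
    Update dist[6] = 7
  Visit vertex 3 (distance=1)
    Update dist[4] = 8
  Visit vertex 5 (distance=4)
    Update dist[1] = 12
  Visit vertex 6 (distance=7)
    Update dist[1] = 11
  Visit vertex 4 (distance=8)

Step 3: Shortest path: 2 -> 3 -> 4
Total weight: 1 + 7 = 8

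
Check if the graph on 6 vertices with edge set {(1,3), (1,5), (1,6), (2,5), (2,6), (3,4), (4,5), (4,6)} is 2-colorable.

Step 1: Attempt 2-coloring using BFS:
  Start at vertex 1, assign color 0
  Color vertex 3 with color 1 (neighbor of 1)
  Color vertex 5 with color 1 (neighbor of 1)
  Color vertex 6 with color 1 (neighbor of 1)
  Color vertex 4 with color 0 (neighbor of 3)
  Color vertex 2 with color 0 (neighbor of 5)

Step 2: 2-coloring succeeded. No conflicts found.
  Set A (color 0): {1, 2, 4}
  Set B (color 1): {3, 5, 6}

The graph is bipartite with partition {1, 2, 4}, {3, 5, 6}.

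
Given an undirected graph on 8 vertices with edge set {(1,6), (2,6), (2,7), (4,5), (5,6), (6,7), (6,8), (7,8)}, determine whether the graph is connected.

Step 1: Build adjacency list from edges:
  1: 6
  2: 6, 7
  3: (none)
  4: 5
  5: 4, 6
  6: 1, 2, 5, 7, 8
  7: 2, 6, 8
  8: 6, 7

Step 2: Run BFS/DFS from vertex 1:
  Visited: {1, 6, 2, 5, 7, 8, 4}
  Reached 7 of 8 vertices

Step 3: Only 7 of 8 vertices reached. Graph is disconnected.
Connected components: {1, 2, 4, 5, 6, 7, 8}, {3}
Answer: No, the graph is not connected (2 components).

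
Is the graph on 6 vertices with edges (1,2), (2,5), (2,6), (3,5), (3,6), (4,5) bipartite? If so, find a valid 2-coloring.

Step 1: Attempt 2-coloring using BFS:
  Start at vertex 1, assign color 0
  Color vertex 2 with color 1 (neighbor of 1)
  Color vertex 5 with color 0 (neighbor of 2)
  Color vertex 6 with color 0 (neighbor of 2)
  Color vertex 3 with color 1 (neighbor of 5)
  Color vertex 4 with color 1 (neighbor of 5)

Step 2: 2-coloring succeeded. No conflicts found.
  Set A (color 0): {1, 5, 6}
  Set B (color 1): {2, 3, 4}

The graph is bipartite with partition {1, 5, 6}, {2, 3, 4}.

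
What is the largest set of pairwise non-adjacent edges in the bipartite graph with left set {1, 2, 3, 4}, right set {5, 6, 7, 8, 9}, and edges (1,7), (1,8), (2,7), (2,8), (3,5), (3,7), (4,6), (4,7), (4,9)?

Step 1: List the neighbors of each left vertex:
  1: 7, 8
  2: 7, 8
  3: 5, 7
  4: 6, 7, 9

Step 2: Greedily match left vertices, then look for augmenting paths:
  Match 1 -- 7
  Match 2 -- 8
  Match 3 -- 5
  Match 4 -- 6
  No augmenting path remains.

Step 3: Verify this is maximum:
  Matching size 4 = min(|L|, |R|) = min(4, 5), which is an upper bound, so this matching is maximum.

Maximum matching: {(1,7), (2,8), (3,5), (4,6)}
Size: 4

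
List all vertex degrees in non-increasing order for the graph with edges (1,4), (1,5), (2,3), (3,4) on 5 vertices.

Step 1: Count edges incident to each vertex:
  deg(1) = 2 (neighbors: 4, 5)
  deg(2) = 1 (neighbors: 3)
  deg(3) = 2 (neighbors: 2, 4)
  deg(4) = 2 (neighbors: 1, 3)
  deg(5) = 1 (neighbors: 1)

Step 2: Sort degrees in non-increasing order:
  Degrees: [2, 1, 2, 2, 1] -> sorted: [2, 2, 2, 1, 1]

Degree sequence: [2, 2, 2, 1, 1]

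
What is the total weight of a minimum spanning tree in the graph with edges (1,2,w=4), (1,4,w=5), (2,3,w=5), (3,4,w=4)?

Apply Kruskal's algorithm (sort edges by weight, add if no cycle):

Sorted edges by weight:
  (1,2) w=4
  (3,4) w=4
  (1,4) w=5
  (2,3) w=5

Add edge (1,2) w=4 -- no cycle. Running total: 4
Add edge (3,4) w=4 -- no cycle. Running total: 8
Add edge (1,4) w=5 -- no cycle. Running total: 13

MST edges: (1,2,w=4), (3,4,w=4), (1,4,w=5)
Total MST weight: 4 + 4 + 5 = 13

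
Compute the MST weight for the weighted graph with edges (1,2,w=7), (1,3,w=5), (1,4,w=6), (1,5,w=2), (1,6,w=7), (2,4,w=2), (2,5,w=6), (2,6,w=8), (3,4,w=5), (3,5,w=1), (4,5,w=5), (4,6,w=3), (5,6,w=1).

Apply Kruskal's algorithm (sort edges by weight, add if no cycle):

Sorted edges by weight:
  (3,5) w=1
  (5,6) w=1
  (1,5) w=2
  (2,4) w=2
  (4,6) w=3
  (1,3) w=5
  (3,4) w=5
  (4,5) w=5
  (1,4) w=6
  (2,5) w=6
  (1,2) w=7
  (1,6) w=7
  (2,6) w=8

Add edge (3,5) w=1 -- no cycle. Running total: 1
Add edge (5,6) w=1 -- no cycle. Running total: 2
Add edge (1,5) w=2 -- no cycle. Running total: 4
Add edge (2,4) w=2 -- no cycle. Running total: 6
Add edge (4,6) w=3 -- no cycle. Running total: 9

MST edges: (3,5,w=1), (5,6,w=1), (1,5,w=2), (2,4,w=2), (4,6,w=3)
Total MST weight: 1 + 1 + 2 + 2 + 3 = 9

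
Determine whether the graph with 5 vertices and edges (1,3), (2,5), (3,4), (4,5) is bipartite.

Step 1: Attempt 2-coloring using BFS:
  Start at vertex 1, assign color 0
  Color vertex 3 with color 1 (neighbor of 1)
  Color vertex 4 with color 0 (neighbor of 3)
  Color vertex 5 with color 1 (neighbor of 4)
  Color vertex 2 with color 0 (neighbor of 5)

Step 2: 2-coloring succeeded. No conflicts found.
  Set A (color 0): {1, 2, 4}
  Set B (color 1): {3, 5}

The graph is bipartite with partition {1, 2, 4}, {3, 5}.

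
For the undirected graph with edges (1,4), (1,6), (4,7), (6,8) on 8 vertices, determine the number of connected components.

Step 1: Build adjacency list from edges:
  1: 4, 6
  2: (none)
  3: (none)
  4: 1, 7
  5: (none)
  6: 1, 8
  7: 4
  8: 6

Step 2: Run BFS/DFS from vertex 1:
  Visited: {1, 4, 6, 7, 8}
  Reached 5 of 8 vertices

Step 3: Only 5 of 8 vertices reached. Graph is disconnected.
Connected components: {1, 4, 6, 7, 8}, {2}, {3}, {5}
Number of connected components: 4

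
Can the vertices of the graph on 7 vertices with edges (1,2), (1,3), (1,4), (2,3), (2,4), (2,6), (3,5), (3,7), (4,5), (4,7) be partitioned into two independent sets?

Step 1: Attempt 2-coloring using BFS:
  Start at vertex 1, assign color 0
  Color vertex 2 with color 1 (neighbor of 1)
  Color vertex 3 with color 1 (neighbor of 1)
  Color vertex 4 with color 1 (neighbor of 1)

Step 2: Conflict found! Vertices 2 and 3 are adjacent but have the same color.
This means the graph contains an odd cycle.

The graph is NOT bipartite.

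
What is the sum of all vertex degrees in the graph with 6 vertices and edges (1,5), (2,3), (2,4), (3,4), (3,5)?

Step 1: Count edges incident to each vertex:
  deg(1) = 1 (neighbors: 5)
  deg(2) = 2 (neighbors: 3, 4)
  deg(3) = 3 (neighbors: 2, 4, 5)
  deg(4) = 2 (neighbors: 2, 3)
  deg(5) = 2 (neighbors: 1, 3)
  deg(6) = 0 (neighbors: none)

Step 2: Sum all degrees:
  1 + 2 + 3 + 2 + 2 + 0 = 10

Verification: sum of degrees = 2 * |E| = 2 * 5 = 10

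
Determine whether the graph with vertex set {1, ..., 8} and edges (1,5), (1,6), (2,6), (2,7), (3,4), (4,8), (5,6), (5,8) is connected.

Step 1: Build adjacency list from edges:
  1: 5, 6
  2: 6, 7
  3: 4
  4: 3, 8
  5: 1, 6, 8
  6: 1, 2, 5
  7: 2
  8: 4, 5

Step 2: Run BFS/DFS from vertex 1:
  Visited: {1, 5, 6, 8, 2, 4, 7, 3}
  Reached 8 of 8 vertices

Step 3: All 8 vertices reached from vertex 1, so the graph is connected.
Answer: Yes, the graph is connected.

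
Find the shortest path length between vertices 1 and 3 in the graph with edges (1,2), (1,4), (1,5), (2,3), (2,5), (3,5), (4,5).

Step 1: Build adjacency list:
  1: 2, 4, 5
  2: 1, 3, 5
  3: 2, 5
  4: 1, 5
  5: 1, 2, 3, 4

Step 2: BFS from vertex 1 to find shortest path to 3:
  vertex 2 reached at distance 1
  vertex 4 reached at distance 1
  vertex 5 reached at distance 1
  vertex 3 reached at distance 2

Step 3: Shortest path: 1 -> 2 -> 3
Path length: 2 edges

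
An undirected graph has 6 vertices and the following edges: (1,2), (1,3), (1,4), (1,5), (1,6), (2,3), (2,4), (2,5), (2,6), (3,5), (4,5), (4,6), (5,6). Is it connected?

Step 1: Build adjacency list from edges:
  1: 2, 3, 4, 5, 6
  2: 1, 3, 4, 5, 6
  3: 1, 2, 5
  4: 1, 2, 5, 6
  5: 1, 2, 3, 4, 6
  6: 1, 2, 4, 5

Step 2: Run BFS/DFS from vertex 1:
  Visited: {1, 2, 3, 4, 5, 6}
  Reached 6 of 6 vertices

Step 3: All 6 vertices reached from vertex 1, so the graph is connected.
Answer: Yes, the graph is connected.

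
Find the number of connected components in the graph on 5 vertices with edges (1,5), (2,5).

Step 1: Build adjacency list from edges:
  1: 5
  2: 5
  3: (none)
  4: (none)
  5: 1, 2

Step 2: Run BFS/DFS from vertex 1:
  Visited: {1, 5, 2}
  Reached 3 of 5 vertices

Step 3: Only 3 of 5 vertices reached. Graph is disconnected.
Connected components: {1, 2, 5}, {3}, {4}
Number of connected components: 3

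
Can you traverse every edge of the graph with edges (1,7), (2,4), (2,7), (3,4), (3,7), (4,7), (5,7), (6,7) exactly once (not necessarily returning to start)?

Step 1: Find the degree of each vertex:
  deg(1) = 1
  deg(2) = 2
  deg(3) = 2
  deg(4) = 3
  deg(5) = 1
  deg(6) = 1
  deg(7) = 6

Step 2: Count vertices with odd degree:
  Odd-degree vertices: 1, 4, 5, 6 (4 total)

Step 3: Apply Euler's theorem:
  - Eulerian circuit exists iff graph is connected and all vertices have even degree
  - Eulerian path exists iff graph is connected and has 0 or 2 odd-degree vertices

Graph has 4 odd-degree vertices (need 0 or 2).
Neither Eulerian path nor Eulerian circuit exists.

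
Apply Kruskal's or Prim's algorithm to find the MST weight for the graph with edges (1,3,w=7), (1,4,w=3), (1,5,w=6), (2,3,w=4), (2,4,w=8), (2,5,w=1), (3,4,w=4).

Apply Kruskal's algorithm (sort edges by weight, add if no cycle):

Sorted edges by weight:
  (2,5) w=1
  (1,4) w=3
  (2,3) w=4
  (3,4) w=4
  (1,5) w=6
  (1,3) w=7
  (2,4) w=8

Add edge (2,5) w=1 -- no cycle. Running total: 1
Add edge (1,4) w=3 -- no cycle. Running total: 4
Add edge (2,3) w=4 -- no cycle. Running total: 8
Add edge (3,4) w=4 -- no cycle. Running total: 12

MST edges: (2,5,w=1), (1,4,w=3), (2,3,w=4), (3,4,w=4)
Total MST weight: 1 + 3 + 4 + 4 = 12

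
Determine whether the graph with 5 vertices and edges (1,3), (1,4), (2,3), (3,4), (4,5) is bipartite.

Step 1: Attempt 2-coloring using BFS:
  Start at vertex 1, assign color 0
  Color vertex 3 with color 1 (neighbor of 1)
  Color vertex 4 with color 1 (neighbor of 1)
  Color vertex 2 with color 0 (neighbor of 3)

Step 2: Conflict found! Vertices 3 and 4 are adjacent but have the same color.
This means the graph contains an odd cycle.

The graph is NOT bipartite.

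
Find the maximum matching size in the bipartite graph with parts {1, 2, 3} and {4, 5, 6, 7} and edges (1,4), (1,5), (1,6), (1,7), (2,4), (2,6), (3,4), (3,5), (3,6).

Step 1: List the neighbors of each left vertex:
  1: 4, 5, 6, 7
  2: 4, 6
  3: 4, 5, 6

Step 2: Greedily match left vertices, then look for augmenting paths:
  Match 1 -- 4
  Match 2 -- 6
  Match 3 -- 5
  No augmenting path remains.

Step 3: Verify this is maximum:
  Matching size 3 = min(|L|, |R|) = min(3, 4), which is an upper bound, so this matching is maximum.

Maximum matching: {(1,4), (2,6), (3,5)}
Size: 3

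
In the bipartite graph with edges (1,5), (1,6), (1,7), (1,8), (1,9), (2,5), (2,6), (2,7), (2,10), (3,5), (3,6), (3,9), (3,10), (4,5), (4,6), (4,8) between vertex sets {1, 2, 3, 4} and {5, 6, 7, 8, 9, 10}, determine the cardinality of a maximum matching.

Step 1: List the neighbors of each left vertex:
  1: 5, 6, 7, 8, 9
  2: 5, 6, 7, 10
  3: 5, 6, 9, 10
  4: 5, 6, 8

Step 2: Greedily match left vertices, then look for augmenting paths:
  Match 1 -- 5
  Match 2 -- 6
  Match 3 -- 9
  Match 4 -- 8
  No augmenting path remains.

Step 3: Verify this is maximum:
  Matching size 4 = min(|L|, |R|) = min(4, 6), which is an upper bound, so this matching is maximum.

Maximum matching: {(1,5), (2,6), (3,9), (4,8)}
Size: 4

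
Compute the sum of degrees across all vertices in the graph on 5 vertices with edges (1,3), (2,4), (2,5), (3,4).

Step 1: Count edges incident to each vertex:
  deg(1) = 1 (neighbors: 3)
  deg(2) = 2 (neighbors: 4, 5)
  deg(3) = 2 (neighbors: 1, 4)
  deg(4) = 2 (neighbors: 2, 3)
  deg(5) = 1 (neighbors: 2)

Step 2: Sum all degrees:
  1 + 2 + 2 + 2 + 1 = 8

Verification: sum of degrees = 2 * |E| = 2 * 4 = 8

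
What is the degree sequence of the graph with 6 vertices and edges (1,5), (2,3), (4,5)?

Step 1: Count edges incident to each vertex:
  deg(1) = 1 (neighbors: 5)
  deg(2) = 1 (neighbors: 3)
  deg(3) = 1 (neighbors: 2)
  deg(4) = 1 (neighbors: 5)
  deg(5) = 2 (neighbors: 1, 4)
  deg(6) = 0 (neighbors: none)

Step 2: Sort degrees in non-increasing order:
  Degrees: [1, 1, 1, 1, 2, 0] -> sorted: [2, 1, 1, 1, 1, 0]

Degree sequence: [2, 1, 1, 1, 1, 0]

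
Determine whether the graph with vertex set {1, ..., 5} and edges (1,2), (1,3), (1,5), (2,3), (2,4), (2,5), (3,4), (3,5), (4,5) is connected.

Step 1: Build adjacency list from edges:
  1: 2, 3, 5
  2: 1, 3, 4, 5
  3: 1, 2, 4, 5
  4: 2, 3, 5
  5: 1, 2, 3, 4

Step 2: Run BFS/DFS from vertex 1:
  Visited: {1, 2, 3, 5, 4}
  Reached 5 of 5 vertices

Step 3: All 5 vertices reached from vertex 1, so the graph is connected.
Answer: Yes, the graph is connected.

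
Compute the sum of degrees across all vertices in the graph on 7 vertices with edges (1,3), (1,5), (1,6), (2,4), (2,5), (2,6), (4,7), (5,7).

Step 1: Count edges incident to each vertex:
  deg(1) = 3 (neighbors: 3, 5, 6)
  deg(2) = 3 (neighbors: 4, 5, 6)
  deg(3) = 1 (neighbors: 1)
  deg(4) = 2 (neighbors: 2, 7)
  deg(5) = 3 (neighbors: 1, 2, 7)
  deg(6) = 2 (neighbors: 1, 2)
  deg(7) = 2 (neighbors: 4, 5)

Step 2: Sum all degrees:
  3 + 3 + 1 + 2 + 3 + 2 + 2 = 16

Verification: sum of degrees = 2 * |E| = 2 * 8 = 16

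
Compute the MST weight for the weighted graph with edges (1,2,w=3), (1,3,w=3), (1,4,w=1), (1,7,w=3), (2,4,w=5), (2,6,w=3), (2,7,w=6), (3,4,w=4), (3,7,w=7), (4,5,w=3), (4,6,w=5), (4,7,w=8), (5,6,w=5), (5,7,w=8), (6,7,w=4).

Apply Kruskal's algorithm (sort edges by weight, add if no cycle):

Sorted edges by weight:
  (1,4) w=1
  (1,7) w=3
  (1,3) w=3
  (1,2) w=3
  (2,6) w=3
  (4,5) w=3
  (3,4) w=4
  (6,7) w=4
  (2,4) w=5
  (4,6) w=5
  (5,6) w=5
  (2,7) w=6
  (3,7) w=7
  (4,7) w=8
  (5,7) w=8

Add edge (1,4) w=1 -- no cycle. Running total: 1
Add edge (1,7) w=3 -- no cycle. Running total: 4
Add edge (1,3) w=3 -- no cycle. Running total: 7
Add edge (1,2) w=3 -- no cycle. Running total: 10
Add edge (2,6) w=3 -- no cycle. Running total: 13
Add edge (4,5) w=3 -- no cycle. Running total: 16

MST edges: (1,4,w=1), (1,7,w=3), (1,3,w=3), (1,2,w=3), (2,6,w=3), (4,5,w=3)
Total MST weight: 1 + 3 + 3 + 3 + 3 + 3 = 16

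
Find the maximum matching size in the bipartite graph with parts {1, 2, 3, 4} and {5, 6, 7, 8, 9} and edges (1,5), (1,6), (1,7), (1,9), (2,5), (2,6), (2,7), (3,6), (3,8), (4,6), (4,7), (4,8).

Step 1: List the neighbors of each left vertex:
  1: 5, 6, 7, 9
  2: 5, 6, 7
  3: 6, 8
  4: 6, 7, 8

Step 2: Greedily match left vertices, then look for augmenting paths:
  Match 1 -- 5
  Match 2 -- 6
  Match 3 -- 8
  Match 4 -- 7
  No augmenting path remains.

Step 3: Verify this is maximum:
  Matching size 4 = min(|L|, |R|) = min(4, 5), which is an upper bound, so this matching is maximum.

Maximum matching: {(1,5), (2,6), (3,8), (4,7)}
Size: 4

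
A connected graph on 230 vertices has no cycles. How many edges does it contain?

A tree on n vertices always has exactly n - 1 edges.
For n = 230: edges = 230 - 1 = 229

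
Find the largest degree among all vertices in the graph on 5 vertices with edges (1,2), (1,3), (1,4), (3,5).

Step 1: Count edges incident to each vertex:
  deg(1) = 3 (neighbors: 2, 3, 4)
  deg(2) = 1 (neighbors: 1)
  deg(3) = 2 (neighbors: 1, 5)
  deg(4) = 1 (neighbors: 1)
  deg(5) = 1 (neighbors: 3)

Step 2: Find maximum:
  max(3, 1, 2, 1, 1) = 3 (vertex 1)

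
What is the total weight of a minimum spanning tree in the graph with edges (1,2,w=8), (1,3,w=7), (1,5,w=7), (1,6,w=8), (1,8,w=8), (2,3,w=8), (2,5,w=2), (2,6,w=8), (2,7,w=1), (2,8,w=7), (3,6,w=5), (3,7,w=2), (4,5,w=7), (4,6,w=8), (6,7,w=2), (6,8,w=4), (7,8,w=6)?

Apply Kruskal's algorithm (sort edges by weight, add if no cycle):

Sorted edges by weight:
  (2,7) w=1
  (2,5) w=2
  (3,7) w=2
  (6,7) w=2
  (6,8) w=4
  (3,6) w=5
  (7,8) w=6
  (1,5) w=7
  (1,3) w=7
  (2,8) w=7
  (4,5) w=7
  (1,8) w=8
  (1,6) w=8
  (1,2) w=8
  (2,3) w=8
  (2,6) w=8
  (4,6) w=8

Add edge (2,7) w=1 -- no cycle. Running total: 1
Add edge (2,5) w=2 -- no cycle. Running total: 3
Add edge (3,7) w=2 -- no cycle. Running total: 5
Add edge (6,7) w=2 -- no cycle. Running total: 7
Add edge (6,8) w=4 -- no cycle. Running total: 11
Skip edge (3,6) w=5 -- would create cycle
Skip edge (7,8) w=6 -- would create cycle
Add edge (1,5) w=7 -- no cycle. Running total: 18
Skip edge (1,3) w=7 -- would create cycle
Skip edge (2,8) w=7 -- would create cycle
Add edge (4,5) w=7 -- no cycle. Running total: 25

MST edges: (2,7,w=1), (2,5,w=2), (3,7,w=2), (6,7,w=2), (6,8,w=4), (1,5,w=7), (4,5,w=7)
Total MST weight: 1 + 2 + 2 + 2 + 4 + 7 + 7 = 25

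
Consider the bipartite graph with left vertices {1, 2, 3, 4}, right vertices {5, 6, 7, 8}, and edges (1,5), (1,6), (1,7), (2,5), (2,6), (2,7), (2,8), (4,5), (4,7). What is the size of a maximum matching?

Step 1: List the neighbors of each left vertex:
  1: 5, 6, 7
  2: 5, 6, 7, 8
  3: (none)
  4: 5, 7

Step 2: Greedily match left vertices, then look for augmenting paths:
  Match 1 -- 5
  Match 2 -- 6
  Match 4 -- 7
  No augmenting path remains.

Step 3: Verify this is maximum:
  Matching has size 3. The vertex set {1, 2, 4} covers every edge and has size 3; any matching has at most one edge per cover vertex, so 3 is maximum (König's theorem).

Maximum matching: {(1,5), (2,6), (4,7)}
Size: 3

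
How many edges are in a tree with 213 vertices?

A tree on n vertices always has exactly n - 1 edges.
For n = 213: edges = 213 - 1 = 212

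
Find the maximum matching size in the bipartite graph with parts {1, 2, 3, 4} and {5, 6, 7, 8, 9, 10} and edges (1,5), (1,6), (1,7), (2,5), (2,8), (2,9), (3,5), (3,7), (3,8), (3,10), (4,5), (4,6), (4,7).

Step 1: List the neighbors of each left vertex:
  1: 5, 6, 7
  2: 5, 8, 9
  3: 5, 7, 8, 10
  4: 5, 6, 7

Step 2: Greedily match left vertices, then look for augmenting paths:
  Match 1 -- 5
  Match 2 -- 8
  Match 3 -- 7
  Match 4 -- 6
  No augmenting path remains.

Step 3: Verify this is maximum:
  Matching size 4 = min(|L|, |R|) = min(4, 6), which is an upper bound, so this matching is maximum.

Maximum matching: {(1,5), (2,8), (3,7), (4,6)}
Size: 4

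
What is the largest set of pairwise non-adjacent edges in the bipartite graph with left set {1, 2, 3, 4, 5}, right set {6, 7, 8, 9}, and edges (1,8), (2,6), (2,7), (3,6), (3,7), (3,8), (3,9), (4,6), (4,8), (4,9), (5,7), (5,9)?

Step 1: List the neighbors of each left vertex:
  1: 8
  2: 6, 7
  3: 6, 7, 8, 9
  4: 6, 8, 9
  5: 7, 9

Step 2: Greedily match left vertices, then look for augmenting paths:
  Match 1 -- 8
  Match 2 -- 6
  Match 3 -- 7
  Match 4 -- 9
  No augmenting path remains.

Step 3: Verify this is maximum:
  Matching size 4 = min(|L|, |R|) = min(5, 4), which is an upper bound, so this matching is maximum.

Maximum matching: {(1,8), (2,6), (3,7), (4,9)}
Size: 4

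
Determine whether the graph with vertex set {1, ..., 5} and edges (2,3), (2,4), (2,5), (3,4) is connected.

Step 1: Build adjacency list from edges:
  1: (none)
  2: 3, 4, 5
  3: 2, 4
  4: 2, 3
  5: 2

Step 2: Run BFS/DFS from vertex 1:
  Visited: {1}
  Reached 1 of 5 vertices

Step 3: Only 1 of 5 vertices reached. Graph is disconnected.
Connected components: {1}, {2, 3, 4, 5}
Answer: No, the graph is not connected (2 components).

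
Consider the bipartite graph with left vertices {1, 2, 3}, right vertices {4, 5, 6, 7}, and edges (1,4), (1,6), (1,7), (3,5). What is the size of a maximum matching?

Step 1: List the neighbors of each left vertex:
  1: 4, 6, 7
  2: (none)
  3: 5

Step 2: Greedily match left vertices, then look for augmenting paths:
  Match 1 -- 4
  Match 3 -- 5
  No augmenting path remains.

Step 3: Verify this is maximum:
  Matching has size 2. The vertex set {1, 3} covers every edge and has size 2; any matching has at most one edge per cover vertex, so 2 is maximum (König's theorem).

Maximum matching: {(1,4), (3,5)}
Size: 2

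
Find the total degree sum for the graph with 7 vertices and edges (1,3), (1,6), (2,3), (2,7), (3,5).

Step 1: Count edges incident to each vertex:
  deg(1) = 2 (neighbors: 3, 6)
  deg(2) = 2 (neighbors: 3, 7)
  deg(3) = 3 (neighbors: 1, 2, 5)
  deg(4) = 0 (neighbors: none)
  deg(5) = 1 (neighbors: 3)
  deg(6) = 1 (neighbors: 1)
  deg(7) = 1 (neighbors: 2)

Step 2: Sum all degrees:
  2 + 2 + 3 + 0 + 1 + 1 + 1 = 10

Verification: sum of degrees = 2 * |E| = 2 * 5 = 10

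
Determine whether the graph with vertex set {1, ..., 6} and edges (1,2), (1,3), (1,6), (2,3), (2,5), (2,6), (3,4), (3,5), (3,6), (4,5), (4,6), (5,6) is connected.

Step 1: Build adjacency list from edges:
  1: 2, 3, 6
  2: 1, 3, 5, 6
  3: 1, 2, 4, 5, 6
  4: 3, 5, 6
  5: 2, 3, 4, 6
  6: 1, 2, 3, 4, 5

Step 2: Run BFS/DFS from vertex 1:
  Visited: {1, 2, 3, 6, 5, 4}
  Reached 6 of 6 vertices

Step 3: All 6 vertices reached from vertex 1, so the graph is connected.
Answer: Yes, the graph is connected.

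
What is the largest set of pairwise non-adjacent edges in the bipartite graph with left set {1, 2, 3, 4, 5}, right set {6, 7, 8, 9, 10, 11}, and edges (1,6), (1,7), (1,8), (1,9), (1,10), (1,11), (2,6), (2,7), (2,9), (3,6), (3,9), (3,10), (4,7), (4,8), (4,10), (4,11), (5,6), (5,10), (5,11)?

Step 1: List the neighbors of each left vertex:
  1: 6, 7, 8, 9, 10, 11
  2: 6, 7, 9
  3: 6, 9, 10
  4: 7, 8, 10, 11
  5: 6, 10, 11

Step 2: Greedily match left vertices, then look for augmenting paths:
  Match 1 -- 6
  Match 2 -- 7
  Match 3 -- 9
  Match 4 -- 8
  Match 5 -- 10
  No augmenting path remains.

Step 3: Verify this is maximum:
  Matching size 5 = min(|L|, |R|) = min(5, 6), which is an upper bound, so this matching is maximum.

Maximum matching: {(1,6), (2,7), (3,9), (4,8), (5,10)}
Size: 5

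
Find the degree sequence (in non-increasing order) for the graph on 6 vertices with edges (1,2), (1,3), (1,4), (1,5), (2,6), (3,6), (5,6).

Step 1: Count edges incident to each vertex:
  deg(1) = 4 (neighbors: 2, 3, 4, 5)
  deg(2) = 2 (neighbors: 1, 6)
  deg(3) = 2 (neighbors: 1, 6)
  deg(4) = 1 (neighbors: 1)
  deg(5) = 2 (neighbors: 1, 6)
  deg(6) = 3 (neighbors: 2, 3, 5)

Step 2: Sort degrees in non-increasing order:
  Degrees: [4, 2, 2, 1, 2, 3] -> sorted: [4, 3, 2, 2, 2, 1]

Degree sequence: [4, 3, 2, 2, 2, 1]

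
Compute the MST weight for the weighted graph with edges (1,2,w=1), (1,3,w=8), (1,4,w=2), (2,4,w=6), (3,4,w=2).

Apply Kruskal's algorithm (sort edges by weight, add if no cycle):

Sorted edges by weight:
  (1,2) w=1
  (1,4) w=2
  (3,4) w=2
  (2,4) w=6
  (1,3) w=8

Add edge (1,2) w=1 -- no cycle. Running total: 1
Add edge (1,4) w=2 -- no cycle. Running total: 3
Add edge (3,4) w=2 -- no cycle. Running total: 5

MST edges: (1,2,w=1), (1,4,w=2), (3,4,w=2)
Total MST weight: 1 + 2 + 2 = 5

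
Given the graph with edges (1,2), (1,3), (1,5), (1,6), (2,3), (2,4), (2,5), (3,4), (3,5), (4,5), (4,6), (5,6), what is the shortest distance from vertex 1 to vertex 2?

Step 1: Build adjacency list:
  1: 2, 3, 5, 6
  2: 1, 3, 4, 5
  3: 1, 2, 4, 5
  4: 2, 3, 5, 6
  5: 1, 2, 3, 4, 6
  6: 1, 4, 5

Step 2: BFS from vertex 1 to find shortest path to 2:
  vertex 2 reached at distance 1

Step 3: Shortest path: 1 -> 2
Path length: 1 edge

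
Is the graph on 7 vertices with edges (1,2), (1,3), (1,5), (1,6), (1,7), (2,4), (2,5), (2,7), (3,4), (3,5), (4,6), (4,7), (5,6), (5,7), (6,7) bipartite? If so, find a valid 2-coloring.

Step 1: Attempt 2-coloring using BFS:
  Start at vertex 1, assign color 0
  Color vertex 2 with color 1 (neighbor of 1)
  Color vertex 3 with color 1 (neighbor of 1)
  Color vertex 5 with color 1 (neighbor of 1)
  Color vertex 6 with color 1 (neighbor of 1)
  Color vertex 7 with color 1 (neighbor of 1)
  Color vertex 4 with color 0 (neighbor of 2)

Step 2: Conflict found! Vertices 2 and 5 are adjacent but have the same color.
This means the graph contains an odd cycle.

The graph is NOT bipartite.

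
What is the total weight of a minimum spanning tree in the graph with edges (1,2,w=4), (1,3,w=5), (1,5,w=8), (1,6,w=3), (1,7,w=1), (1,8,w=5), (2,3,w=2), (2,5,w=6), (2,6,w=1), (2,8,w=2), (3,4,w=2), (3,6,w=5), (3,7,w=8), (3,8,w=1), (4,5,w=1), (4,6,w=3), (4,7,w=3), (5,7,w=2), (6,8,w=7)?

Apply Kruskal's algorithm (sort edges by weight, add if no cycle):

Sorted edges by weight:
  (1,7) w=1
  (2,6) w=1
  (3,8) w=1
  (4,5) w=1
  (2,3) w=2
  (2,8) w=2
  (3,4) w=2
  (5,7) w=2
  (1,6) w=3
  (4,7) w=3
  (4,6) w=3
  (1,2) w=4
  (1,8) w=5
  (1,3) w=5
  (3,6) w=5
  (2,5) w=6
  (6,8) w=7
  (1,5) w=8
  (3,7) w=8

Add edge (1,7) w=1 -- no cycle. Running total: 1
Add edge (2,6) w=1 -- no cycle. Running total: 2
Add edge (3,8) w=1 -- no cycle. Running total: 3
Add edge (4,5) w=1 -- no cycle. Running total: 4
Add edge (2,3) w=2 -- no cycle. Running total: 6
Skip edge (2,8) w=2 -- would create cycle
Add edge (3,4) w=2 -- no cycle. Running total: 8
Add edge (5,7) w=2 -- no cycle. Running total: 10

MST edges: (1,7,w=1), (2,6,w=1), (3,8,w=1), (4,5,w=1), (2,3,w=2), (3,4,w=2), (5,7,w=2)
Total MST weight: 1 + 1 + 1 + 1 + 2 + 2 + 2 = 10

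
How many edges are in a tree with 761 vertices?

A tree on n vertices always has exactly n - 1 edges.
For n = 761: edges = 761 - 1 = 760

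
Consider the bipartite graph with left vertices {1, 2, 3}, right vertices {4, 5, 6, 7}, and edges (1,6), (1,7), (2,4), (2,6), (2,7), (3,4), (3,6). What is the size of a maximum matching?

Step 1: List the neighbors of each left vertex:
  1: 6, 7
  2: 4, 6, 7
  3: 4, 6

Step 2: Greedily match left vertices, then look for augmenting paths:
  Match 1 -- 6
  Match 2 -- 7
  Match 3 -- 4
  No augmenting path remains.

Step 3: Verify this is maximum:
  Matching size 3 = min(|L|, |R|) = min(3, 4), which is an upper bound, so this matching is maximum.

Maximum matching: {(1,6), (2,7), (3,4)}
Size: 3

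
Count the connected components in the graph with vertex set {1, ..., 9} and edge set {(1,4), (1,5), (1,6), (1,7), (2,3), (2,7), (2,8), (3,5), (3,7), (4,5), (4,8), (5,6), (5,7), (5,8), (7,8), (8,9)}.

Step 1: Build adjacency list from edges:
  1: 4, 5, 6, 7
  2: 3, 7, 8
  3: 2, 5, 7
  4: 1, 5, 8
  5: 1, 3, 4, 6, 7, 8
  6: 1, 5
  7: 1, 2, 3, 5, 8
  8: 2, 4, 5, 7, 9
  9: 8

Step 2: Run BFS/DFS from vertex 1:
  Visited: {1, 4, 5, 6, 7, 8, 3, 2, 9}
  Reached 9 of 9 vertices

Step 3: All 9 vertices reached from vertex 1, so the graph is connected.
Number of connected components: 1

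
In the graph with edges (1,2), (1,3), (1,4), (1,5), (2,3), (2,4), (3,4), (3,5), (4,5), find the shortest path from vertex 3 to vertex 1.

Step 1: Build adjacency list:
  1: 2, 3, 4, 5
  2: 1, 3, 4
  3: 1, 2, 4, 5
  4: 1, 2, 3, 5
  5: 1, 3, 4

Step 2: BFS from vertex 3 to find shortest path to 1:
  vertex 1 reached at distance 1

Step 3: Shortest path: 3 -> 1
Path length: 1 edge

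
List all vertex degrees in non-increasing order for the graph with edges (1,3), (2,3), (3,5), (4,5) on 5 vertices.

Step 1: Count edges incident to each vertex:
  deg(1) = 1 (neighbors: 3)
  deg(2) = 1 (neighbors: 3)
  deg(3) = 3 (neighbors: 1, 2, 5)
  deg(4) = 1 (neighbors: 5)
  deg(5) = 2 (neighbors: 3, 4)

Step 2: Sort degrees in non-increasing order:
  Degrees: [1, 1, 3, 1, 2] -> sorted: [3, 2, 1, 1, 1]

Degree sequence: [3, 2, 1, 1, 1]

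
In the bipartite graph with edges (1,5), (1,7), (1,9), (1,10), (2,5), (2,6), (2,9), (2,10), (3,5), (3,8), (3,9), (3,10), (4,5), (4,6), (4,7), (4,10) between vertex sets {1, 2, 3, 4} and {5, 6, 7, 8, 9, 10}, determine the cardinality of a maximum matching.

Step 1: List the neighbors of each left vertex:
  1: 5, 7, 9, 10
  2: 5, 6, 9, 10
  3: 5, 8, 9, 10
  4: 5, 6, 7, 10

Step 2: Greedily match left vertices, then look for augmenting paths:
  Match 1 -- 5
  Match 2 -- 6
  Match 3 -- 8
  Match 4 -- 7
  No augmenting path remains.

Step 3: Verify this is maximum:
  Matching size 4 = min(|L|, |R|) = min(4, 6), which is an upper bound, so this matching is maximum.

Maximum matching: {(1,5), (2,6), (3,8), (4,7)}
Size: 4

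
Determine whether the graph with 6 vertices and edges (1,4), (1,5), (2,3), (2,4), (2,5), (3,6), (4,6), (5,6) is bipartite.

Step 1: Attempt 2-coloring using BFS:
  Start at vertex 1, assign color 0
  Color vertex 4 with color 1 (neighbor of 1)
  Color vertex 5 with color 1 (neighbor of 1)
  Color vertex 2 with color 0 (neighbor of 4)
  Color vertex 6 with color 0 (neighbor of 4)
  Color vertex 3 with color 1 (neighbor of 2)

Step 2: 2-coloring succeeded. No conflicts found.
  Set A (color 0): {1, 2, 6}
  Set B (color 1): {3, 4, 5}

The graph is bipartite with partition {1, 2, 6}, {3, 4, 5}.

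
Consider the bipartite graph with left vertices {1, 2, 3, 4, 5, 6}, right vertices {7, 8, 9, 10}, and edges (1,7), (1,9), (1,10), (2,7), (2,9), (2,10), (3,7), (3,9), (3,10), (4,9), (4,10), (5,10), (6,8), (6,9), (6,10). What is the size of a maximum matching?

Step 1: List the neighbors of each left vertex:
  1: 7, 9, 10
  2: 7, 9, 10
  3: 7, 9, 10
  4: 9, 10
  5: 10
  6: 8, 9, 10

Step 2: Greedily match left vertices, then look for augmenting paths:
  Match 1 -- 7
  Match 2 -- 9
  Match 3 -- 10
  Match 6 -- 8
  No augmenting path remains.

Step 3: Verify this is maximum:
  Matching size 4 = min(|L|, |R|) = min(6, 4), which is an upper bound, so this matching is maximum.

Maximum matching: {(1,7), (2,9), (3,10), (6,8)}
Size: 4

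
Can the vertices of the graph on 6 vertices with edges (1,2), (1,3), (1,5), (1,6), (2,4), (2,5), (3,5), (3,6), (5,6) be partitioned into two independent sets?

Step 1: Attempt 2-coloring using BFS:
  Start at vertex 1, assign color 0
  Color vertex 2 with color 1 (neighbor of 1)
  Color vertex 3 with color 1 (neighbor of 1)
  Color vertex 5 with color 1 (neighbor of 1)
  Color vertex 6 with color 1 (neighbor of 1)
  Color vertex 4 with color 0 (neighbor of 2)

Step 2: Conflict found! Vertices 2 and 5 are adjacent but have the same color.
This means the graph contains an odd cycle.

The graph is NOT bipartite.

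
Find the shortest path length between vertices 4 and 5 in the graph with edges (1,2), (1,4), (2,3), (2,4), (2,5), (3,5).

Step 1: Build adjacency list:
  1: 2, 4
  2: 1, 3, 4, 5
  3: 2, 5
  4: 1, 2
  5: 2, 3

Step 2: BFS from vertex 4 to find shortest path to 5:
  vertex 1 reached at distance 1
  vertex 2 reached at distance 1
  vertex 3 reached at distance 2
  vertex 5 reached at distance 2

Step 3: Shortest path: 4 -> 2 -> 5
Path length: 2 edges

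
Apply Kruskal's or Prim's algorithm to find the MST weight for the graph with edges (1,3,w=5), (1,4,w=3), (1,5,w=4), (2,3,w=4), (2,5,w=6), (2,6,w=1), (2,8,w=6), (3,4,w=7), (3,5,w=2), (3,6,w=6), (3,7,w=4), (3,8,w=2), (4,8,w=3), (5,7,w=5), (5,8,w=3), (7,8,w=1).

Apply Kruskal's algorithm (sort edges by weight, add if no cycle):

Sorted edges by weight:
  (2,6) w=1
  (7,8) w=1
  (3,8) w=2
  (3,5) w=2
  (1,4) w=3
  (4,8) w=3
  (5,8) w=3
  (1,5) w=4
  (2,3) w=4
  (3,7) w=4
  (1,3) w=5
  (5,7) w=5
  (2,5) w=6
  (2,8) w=6
  (3,6) w=6
  (3,4) w=7

Add edge (2,6) w=1 -- no cycle. Running total: 1
Add edge (7,8) w=1 -- no cycle. Running total: 2
Add edge (3,8) w=2 -- no cycle. Running total: 4
Add edge (3,5) w=2 -- no cycle. Running total: 6
Add edge (1,4) w=3 -- no cycle. Running total: 9
Add edge (4,8) w=3 -- no cycle. Running total: 12
Skip edge (5,8) w=3 -- would create cycle
Skip edge (1,5) w=4 -- would create cycle
Add edge (2,3) w=4 -- no cycle. Running total: 16

MST edges: (2,6,w=1), (7,8,w=1), (3,8,w=2), (3,5,w=2), (1,4,w=3), (4,8,w=3), (2,3,w=4)
Total MST weight: 1 + 1 + 2 + 2 + 3 + 3 + 4 = 16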